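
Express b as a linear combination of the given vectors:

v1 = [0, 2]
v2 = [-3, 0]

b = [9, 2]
c1 = 1, c2 = -3

b = 1·v1 + -3·v2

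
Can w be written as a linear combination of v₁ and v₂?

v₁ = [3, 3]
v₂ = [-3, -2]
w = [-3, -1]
Yes

Form the augmented matrix and row-reduce:
[v₁|v₂|w] = 
  [  3,  -3,  -3]
  [  3,  -2,  -1]
R2 → R2 - (1)·R1
REF = 
  [  3,  -3,  -3]
  [  0,   1,   2]

No row of the form [0 0 | nonzero], so the system is consistent. Back-substitution gives c₁ = 1, c₂ = 2: w = (1)·v₁ + (2)·v₂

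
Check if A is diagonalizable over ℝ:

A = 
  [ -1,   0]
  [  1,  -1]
No

tr(A) = -2, det(A) = 1
Characteristic polynomial: λ² - tr(A)λ + det(A) = λ² + 2λ + 1
λ² + 2λ + 1 = (λ + 1)²
Eigenvalues: -1, -1
λ=-1: alg. mult. = 2, geom. mult. = 2 - rank(A - (-1)I) = 2 - 1 = 1
Sum of geometric multiplicities = 1 < n = 2, so there aren't enough independent eigenvectors.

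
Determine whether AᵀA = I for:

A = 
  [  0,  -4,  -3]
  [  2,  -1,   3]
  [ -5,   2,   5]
No

AᵀA = 
  [ 29, -12, -19]
  [-12,  21,  19]
  [-19,  19,  43]
≠ I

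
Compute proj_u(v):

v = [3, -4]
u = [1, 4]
proj_u(v) = [-13/17, -52/17]

v·u = (3)(1) + (-4)(4) = -13
u·u = (1)² + (4)² = 17
proj_u(v) = (v·u / u·u) × u = (-13/17) × u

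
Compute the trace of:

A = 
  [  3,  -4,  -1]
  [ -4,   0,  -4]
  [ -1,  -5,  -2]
1

tr(A) = 3 + 0 + -2 = 1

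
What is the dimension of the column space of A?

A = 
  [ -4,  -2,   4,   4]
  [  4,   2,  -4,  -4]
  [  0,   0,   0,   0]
Row reduce:
R2 → R2 + (1)·R1
REF = 
  [ -4,  -2,   4,   4]
  [  0,   0,   0,   0]
  [  0,   0,   0,   0]
Pivot columns: 1 → 1 pivot.
dim(Col(A)) = number of pivot columns = 1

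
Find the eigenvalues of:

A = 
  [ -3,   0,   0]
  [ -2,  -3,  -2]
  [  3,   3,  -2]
Characteristic polynomial: det(λI - A) = λ³ + 8λ² + 27λ + 36
Testing integer divisors of the constant term: p(-3) = 0, so (λ + 3) is a factor:
p(λ) = (λ + 3)(λ² + 5λ + 12)
λ² + 5λ + 12 = 0  ⇒  λ = (-5 ± √((5)² - 4·(12)))/2 = (-5 ± √(-23))/2
  = (-5 + i√23)/2,  (-5 - i√23)/2

λ = -3, (-5 + i√23)/2, (-5 - i√23)/2  (≈ -3, -2.5 + 2.398i, -2.5 - 2.398i)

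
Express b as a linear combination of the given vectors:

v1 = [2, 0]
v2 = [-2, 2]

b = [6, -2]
c1 = 2, c2 = -1

b = 2·v1 + -1·v2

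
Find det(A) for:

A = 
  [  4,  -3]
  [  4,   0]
12

For a 2×2 matrix, det = ad - bc = (4)(0) - (-3)(4) = 12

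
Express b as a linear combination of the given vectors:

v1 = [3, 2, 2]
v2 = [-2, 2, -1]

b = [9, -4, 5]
c1 = 1, c2 = -3

b = 1·v1 + -3·v2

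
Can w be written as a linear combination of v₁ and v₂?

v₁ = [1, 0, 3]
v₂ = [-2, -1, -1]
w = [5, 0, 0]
No

Form the augmented matrix and row-reduce:
[v₁|v₂|w] = 
  [  1,  -2,   5]
  [  0,  -1,   0]
  [  3,  -1,   0]
R3 → R3 - (3)·R1
R3 → R3 + (5)·R2
REF = 
  [  1,  -2,   5]
  [  0,  -1,   0]
  [  0,   0, -15]

Row 3 reads [0 0 | -15], i.e. 0 = -15, so the system is inconsistent and w ∉ span{v₁, v₂}.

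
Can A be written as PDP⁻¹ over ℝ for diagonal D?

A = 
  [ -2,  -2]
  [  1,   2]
Yes

tr(A) = 0, det(A) = -2
Characteristic polynomial: λ² - tr(A)λ + det(A) = λ² - 2
λ² - 2 = 0  ⇒  λ = (0 ± √((0)² - 4·(-2)))/2 = (0 ± √(8))/2
  = √2,  -√2
Eigenvalues: √2, -√2  (≈ 1.414, -1.414)
The two irrational eigenvalues are distinct (simple), so each has alg. mult. = geom. mult. = 1.
Sum of geometric multiplicities equals n, so A has n independent eigenvectors.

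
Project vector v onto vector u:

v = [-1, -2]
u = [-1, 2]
v·u = (-1)(-1) + (-2)(2) = -3
u·u = (-1)² + (2)² = 5
proj_u(v) = (v·u / u·u) × u = (-3/5) × u

proj_u(v) = [3/5, -6/5]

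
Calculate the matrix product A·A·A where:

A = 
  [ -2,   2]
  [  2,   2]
A^3 = 
  [-16,  16]
  [ 16,  16]

A² = A·A:
A²[1,1] = (-2)(-2) + (2)(2) = 8
A²[1,2] = (-2)(2) + (2)(2) = 0
A²[2,1] = (2)(-2) + (2)(2) = 0
A²[2,2] = (2)(2) + (2)(2) = 8
A² = 
  [  8,   0]
  [  0,   8]

A^3 = A^2·A:
A^3[1,1] = (8)(-2) + (0)(2) = -16
A^3[1,2] = (8)(2) + (0)(2) = 16
A^3[2,1] = (0)(-2) + (8)(2) = 16
A^3[2,2] = (0)(2) + (8)(2) = 16
A^3 = 
  [-16,  16]
  [ 16,  16]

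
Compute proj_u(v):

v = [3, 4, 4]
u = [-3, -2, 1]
proj_u(v) = [39/14, 13/7, -13/14]

v·u = (3)(-3) + (4)(-2) + (4)(1) = -13
u·u = (-3)² + (-2)² + (1)² = 14
proj_u(v) = (v·u / u·u) × u = (-13/14) × u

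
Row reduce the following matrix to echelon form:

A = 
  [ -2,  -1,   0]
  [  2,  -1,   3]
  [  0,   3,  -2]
Row operations:
R2 → R2 + (1)·R1
R3 → R3 + (3/2)·R2

Resulting echelon form:
REF = 
  [ -2,  -1,   0]
  [  0,  -2,   3]
  [  0,   0, 5/2]

Rank = 3 (number of non-zero pivot rows).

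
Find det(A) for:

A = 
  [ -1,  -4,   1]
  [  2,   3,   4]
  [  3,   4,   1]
-28

Cofactor expansion along row 1:
det(A) = (-1)·((3)(1) - (4)(4)) - (-4)·((2)(1) - (4)(3)) + (1)·((2)(4) - (3)(3))
  = (-1)(-13) - (-4)(-10) + (1)(-1)
  = -28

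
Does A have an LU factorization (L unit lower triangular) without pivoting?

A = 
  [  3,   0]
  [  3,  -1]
Yes.
A[1,1] = 3 ≠ 0, so Gaussian elimination proceeds without a row swap: multiplier ℓ₂₁ = (3)/(3) = 1, and U[2,2] = -1 - (1)(0) = -1.
L = 
  [  1,   0]
  [  1,   1]
U = 
  [  3,   0]
  [  0,  -1]
Check row 2 of LU: [(1)(3), (1)(0) + (-1)] = [3, -1] = row 2 of A ✓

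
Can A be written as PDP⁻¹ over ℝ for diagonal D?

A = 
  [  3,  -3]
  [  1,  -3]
Yes

tr(A) = 0, det(A) = -6
Characteristic polynomial: λ² - tr(A)λ + det(A) = λ² - 6
λ² - 6 = 0  ⇒  λ = (0 ± √((0)² - 4·(-6)))/2 = (0 ± √(24))/2
  = √6,  -√6
Eigenvalues: √6, -√6  (≈ 2.449, -2.449)
The two irrational eigenvalues are distinct (simple), so each has alg. mult. = geom. mult. = 1.
Sum of geometric multiplicities equals n, so A has n independent eigenvectors.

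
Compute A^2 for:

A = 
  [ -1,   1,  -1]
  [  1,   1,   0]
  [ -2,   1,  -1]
A² = A·A:
A²[1,1] = (-1)(-1) + (1)(1) + (-1)(-2) = 4
A²[1,2] = (-1)(1) + (1)(1) + (-1)(1) = -1
A²[1,3] = (-1)(-1) + (1)(0) + (-1)(-1) = 2
A²[2,1] = (1)(-1) + (1)(1) + (0)(-2) = 0
A²[2,2] = (1)(1) + (1)(1) + (0)(1) = 2
A²[2,3] = (1)(-1) + (1)(0) + (0)(-1) = -1
A²[3,1] = (-2)(-1) + (1)(1) + (-1)(-2) = 5
A²[3,2] = (-2)(1) + (1)(1) + (-1)(1) = -2
A²[3,3] = (-2)(-1) + (1)(0) + (-1)(-1) = 3
A² = 
  [  4,  -1,   2]
  [  0,   2,  -1]
  [  5,  -2,   3]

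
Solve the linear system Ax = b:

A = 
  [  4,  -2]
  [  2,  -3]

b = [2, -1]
Row reduce the augmented matrix [A|b]:
R2 → R2 - (1/2)·R1
REF = 
  [  4,  -2,   2]
  [  0,  -2,  -2]

Back-substitution:
x₂ = (-2) / (-2) = 1
x₁ = (2 - (-2)(1)) / 4 = 1

x = [1, 1]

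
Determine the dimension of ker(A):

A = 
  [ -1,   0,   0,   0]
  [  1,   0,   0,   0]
nullity(A) = 3

Row reduce:
R2 → R2 + (1)·R1
REF = 
  [ -1,   0,   0,   0]
  [  0,   0,   0,   0]
Pivot columns: 1 → 1 pivot.
rank(A) = 1, so nullity(A) = 4 - 1 = 3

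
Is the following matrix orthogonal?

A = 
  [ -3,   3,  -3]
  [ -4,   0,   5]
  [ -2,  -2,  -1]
No

AᵀA = 
  [ 29,  -5,  -9]
  [ -5,  13,  -7]
  [ -9,  -7,  35]
≠ I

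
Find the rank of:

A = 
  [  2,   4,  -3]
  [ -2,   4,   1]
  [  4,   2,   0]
rank(A) = 3

Row reduce:
R2 → R2 + (1)·R1
R3 → R3 - (2)·R1
R3 → R3 + (3/4)·R2
REF = 
  [  2,   4,  -3]
  [  0,   8,  -2]
  [  0,   0, 9/2]
Pivot columns: 1, 2, 3 → 3 pivots.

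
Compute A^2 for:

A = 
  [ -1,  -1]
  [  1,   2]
A² = A·A:
A²[1,1] = (-1)(-1) + (-1)(1) = 0
A²[1,2] = (-1)(-1) + (-1)(2) = -1
A²[2,1] = (1)(-1) + (2)(1) = 1
A²[2,2] = (1)(-1) + (2)(2) = 3
A² = 
  [  0,  -1]
  [  1,   3]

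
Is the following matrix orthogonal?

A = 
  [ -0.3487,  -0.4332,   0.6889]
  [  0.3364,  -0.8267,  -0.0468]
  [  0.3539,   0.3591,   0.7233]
No

AᵀA = 
  [  0.3600,   0,   0]
  [  0,   1,   0]
  [  0,   0,   0.9999]
≠ I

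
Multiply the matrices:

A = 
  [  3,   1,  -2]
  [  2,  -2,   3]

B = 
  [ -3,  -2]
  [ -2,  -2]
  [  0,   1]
AB = 
  [-11, -10]
  [ -2,   3]

A is 2×3 and B is 3×2, so AB is 2×2. Each entry is (row of A)·(column of B):
AB[1,1] = (3)(-3) + (1)(-2) + (-2)(0) = -11
AB[1,2] = (3)(-2) + (1)(-2) + (-2)(1) = -10
AB[2,1] = (2)(-3) + (-2)(-2) + (3)(0) = -2
AB[2,2] = (2)(-2) + (-2)(-2) + (3)(1) = 3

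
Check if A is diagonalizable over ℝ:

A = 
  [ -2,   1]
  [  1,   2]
Yes

tr(A) = 0, det(A) = -5
Characteristic polynomial: λ² - tr(A)λ + det(A) = λ² - 5
λ² - 5 = 0  ⇒  λ = (0 ± √((0)² - 4·(-5)))/2 = (0 ± √(20))/2
  = √5,  -√5
Eigenvalues: √5, -√5  (≈ 2.236, -2.236)
The two irrational eigenvalues are distinct (simple), so each has alg. mult. = geom. mult. = 1.
Sum of geometric multiplicities equals n, so A has n independent eigenvectors.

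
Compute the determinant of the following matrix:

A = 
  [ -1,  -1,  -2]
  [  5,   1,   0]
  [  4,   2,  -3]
-24

Cofactor expansion along row 1:
det(A) = (-1)·((1)(-3) - (0)(2)) - (-1)·((5)(-3) - (0)(4)) + (-2)·((5)(2) - (1)(4))
  = (-1)(-3) - (-1)(-15) + (-2)(6)
  = -24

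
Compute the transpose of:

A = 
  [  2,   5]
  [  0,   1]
Aᵀ = 
  [  2,   0]
  [  5,   1]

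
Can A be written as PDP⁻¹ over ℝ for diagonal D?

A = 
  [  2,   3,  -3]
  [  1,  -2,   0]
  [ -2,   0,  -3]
Yes

Characteristic polynomial: det(λI - A) = λ³ + 3λ² - 13λ - 33
By the rational root theorem any rational root is an integer dividing 33; none of those is a root, so p(λ) has no rational roots and hence (being an irreducible cubic) no repeated roots.
Discriminant of the cubic: Δ = 7636
Δ > 0 ⇒ three distinct real eigenvalues: λ ≈ -4.229, -2.246, 3.475
Three distinct real eigenvalues, so A has 3 independent eigenvectors.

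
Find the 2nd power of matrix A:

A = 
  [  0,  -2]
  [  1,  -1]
A² = A·A:
A²[1,1] = (0)(0) + (-2)(1) = -2
A²[1,2] = (0)(-2) + (-2)(-1) = 2
A²[2,1] = (1)(0) + (-1)(1) = -1
A²[2,2] = (1)(-2) + (-1)(-1) = -1
A² = 
  [ -2,   2]
  [ -1,  -1]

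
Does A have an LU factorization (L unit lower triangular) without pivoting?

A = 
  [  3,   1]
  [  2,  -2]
Yes.
A[1,1] = 3 ≠ 0, so Gaussian elimination proceeds without a row swap: multiplier ℓ₂₁ = (2)/(3) = 2/3, and U[2,2] = -2 - (2/3)(1) = -8/3.
L = 
  [  1,   0]
  [2/3,   1]
U = 
  [   3,    1]
  [   0, -8/3]
Check row 2 of LU: [(2/3)(3), (2/3)(1) + (-8/3)] = [2, -2] = row 2 of A ✓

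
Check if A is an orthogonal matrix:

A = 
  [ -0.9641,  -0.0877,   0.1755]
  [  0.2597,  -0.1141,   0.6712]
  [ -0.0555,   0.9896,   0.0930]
No

AᵀA = 
  [  1,   0,  -0.0001]
  [  0,   1,   0.0001]
  [ -0.0001,   0.0001,   0.4900]
≠ I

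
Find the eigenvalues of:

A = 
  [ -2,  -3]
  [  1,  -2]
tr(A) = -4, det(A) = 7
Characteristic polynomial: λ² - tr(A)λ + det(A) = λ² + 4λ + 7
λ² + 4λ + 7 = 0  ⇒  λ = (-4 ± √((4)² - 4·(7)))/2 = (-4 ± √(-12))/2
  = -2 + i√3,  -2 - i√3

λ = -2 + i√3, -2 - i√3  (≈ -2 + 1.732i, -2 - 1.732i)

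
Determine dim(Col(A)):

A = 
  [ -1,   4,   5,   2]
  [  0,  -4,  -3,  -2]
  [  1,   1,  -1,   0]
dim(Col(A)) = 3

Row reduce:
R3 → R3 + (1)·R1
R3 → R3 + (5/4)·R2
REF = 
  [  -1,    4,    5,    2]
  [   0,   -4,   -3,   -2]
  [   0,    0,  1/4, -1/2]
Pivot columns: 1, 2, 3 → 3 pivots.
dim(Col(A)) = number of pivot columns = 3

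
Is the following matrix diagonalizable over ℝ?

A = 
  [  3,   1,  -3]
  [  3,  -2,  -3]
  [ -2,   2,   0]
No

Characteristic polynomial: det(λI - A) = λ³ - λ² - 9λ - 18
By the rational root theorem any rational root is an integer dividing 18; none of those is a root, so p(λ) has no rational roots and hence (being an irreducible cubic) no repeated roots.
Discriminant of the cubic: Δ = -8739
Δ < 0 ⇒ one real eigenvalue and a complex-conjugate pair: λ ≈ 4.182, -1.591 + 1.332i, -1.591 - 1.332i
Has complex eigenvalues (not diagonalizable over ℝ).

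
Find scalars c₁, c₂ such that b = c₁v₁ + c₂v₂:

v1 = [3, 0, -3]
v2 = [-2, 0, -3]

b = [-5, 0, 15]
c1 = -3, c2 = -2

b = -3·v1 + -2·v2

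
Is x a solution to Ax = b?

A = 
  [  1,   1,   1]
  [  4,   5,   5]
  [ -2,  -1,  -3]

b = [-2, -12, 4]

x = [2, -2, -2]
Yes

Ax = [-2, -12, 4] = b ✓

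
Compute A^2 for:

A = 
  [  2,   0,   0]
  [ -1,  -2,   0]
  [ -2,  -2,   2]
A² = A·A:
A²[1,1] = (2)(2) + (0)(-1) + (0)(-2) = 4
A²[1,2] = (2)(0) + (0)(-2) + (0)(-2) = 0
A²[1,3] = (2)(0) + (0)(0) + (0)(2) = 0
A²[2,1] = (-1)(2) + (-2)(-1) + (0)(-2) = 0
A²[2,2] = (-1)(0) + (-2)(-2) + (0)(-2) = 4
A²[2,3] = (-1)(0) + (-2)(0) + (0)(2) = 0
A²[3,1] = (-2)(2) + (-2)(-1) + (2)(-2) = -6
A²[3,2] = (-2)(0) + (-2)(-2) + (2)(-2) = 0
A²[3,3] = (-2)(0) + (-2)(0) + (2)(2) = 4
A² = 
  [  4,   0,   0]
  [  0,   4,   0]
  [ -6,   0,   4]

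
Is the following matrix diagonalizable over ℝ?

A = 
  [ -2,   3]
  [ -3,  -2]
No

tr(A) = -4, det(A) = 13
Characteristic polynomial: λ² - tr(A)λ + det(A) = λ² + 4λ + 13
λ² + 4λ + 13 = 0  ⇒  λ = (-4 ± √((4)² - 4·(13)))/2 = (-4 ± √(-36))/2
  = -2 + 3i,  -2 - 3i
Eigenvalues: -2 + 3i, -2 - 3i  (≈ -2 + 3i, -2 - 3i)
Has complex eigenvalues (not diagonalizable over ℝ).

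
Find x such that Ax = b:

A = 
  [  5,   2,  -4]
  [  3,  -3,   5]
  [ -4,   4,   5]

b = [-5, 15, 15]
Row reduce the augmented matrix [A|b]:
R2 → R2 - (3/5)·R1
R3 → R3 + (4/5)·R1
R3 → R3 + (4/3)·R2
REF = 
  [    5,     2,    -4,    -5]
  [    0, -21/5,  37/5,    18]
  [    0,     0,  35/3,    35]

Back-substitution:
x₃ = 35 / (35/3) = 3
x₂ = (18 - (37/5)(3)) / (-21/5) = 1
x₁ = (-5 - (2)(1) - (-4)(3)) / 5 = 1

x = [1, 1, 3]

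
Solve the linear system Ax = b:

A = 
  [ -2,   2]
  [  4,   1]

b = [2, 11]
x = [2, 3]

Row reduce the augmented matrix [A|b]:
R2 → R2 + (2)·R1
REF = 
  [ -2,   2,   2]
  [  0,   5,  15]

Back-substitution:
x₂ = 15 / 5 = 3
x₁ = (2 - (2)(3)) / (-2) = 2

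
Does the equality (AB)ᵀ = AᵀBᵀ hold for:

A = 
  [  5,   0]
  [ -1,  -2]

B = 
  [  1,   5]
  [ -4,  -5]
No

(AB)ᵀ = 
  [  5,   7]
  [ 25,   5]

AᵀBᵀ = 
  [  0, -15]
  [-10,  10]

The two matrices differ, so (AB)ᵀ ≠ AᵀBᵀ in general. The correct identity is (AB)ᵀ = BᵀAᵀ.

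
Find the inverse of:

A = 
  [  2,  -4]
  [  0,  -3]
det(A) = (2)(-3) - (-4)(0) = -6
For a 2×2 matrix, A⁻¹ = (1/det(A)) · [[d, -b], [-c, a]]
    = (-1/6) · [[-3, 4], [0, 2]]

A⁻¹ = 
  [ 1/2, -2/3]
  [   0, -1/3]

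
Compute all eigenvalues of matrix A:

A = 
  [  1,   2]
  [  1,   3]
tr(A) = 4, det(A) = 1
Characteristic polynomial: λ² - tr(A)λ + det(A) = λ² - 4λ + 1
λ² - 4λ + 1 = 0  ⇒  λ = (4 ± √((-4)² - 4·(1)))/2 = (4 ± √(12))/2
  = 2 + √3,  2 - √3

λ = 2 + √3, 2 - √3  (≈ 3.732, 0.2679)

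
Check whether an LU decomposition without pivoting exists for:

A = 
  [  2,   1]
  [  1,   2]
Yes.
A[1,1] = 2 ≠ 0, so Gaussian elimination proceeds without a row swap: multiplier ℓ₂₁ = (1)/(2) = 1/2, and U[2,2] = 2 - (1/2)(1) = 3/2.
L = 
  [  1,   0]
  [1/2,   1]
U = 
  [  2,   1]
  [  0, 3/2]
Check row 2 of LU: [(1/2)(2), (1/2)(1) + (3/2)] = [1, 2] = row 2 of A ✓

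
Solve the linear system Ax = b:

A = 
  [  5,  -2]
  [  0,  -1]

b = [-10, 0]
Row reduce the augmented matrix [A|b]:
(already in echelon form)
REF = 
  [  5,  -2, -10]
  [  0,  -1,   0]

Back-substitution:
x₂ = 0 / (-1) = 0
x₁ = (-10 - (-2)(0)) / 5 = -2

x = [-2, 0]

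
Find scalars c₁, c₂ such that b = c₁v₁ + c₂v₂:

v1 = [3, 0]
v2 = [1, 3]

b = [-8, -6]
c1 = -2, c2 = -2

b = -2·v1 + -2·v2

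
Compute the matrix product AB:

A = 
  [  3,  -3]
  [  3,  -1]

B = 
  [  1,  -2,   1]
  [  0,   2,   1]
AB = 
  [  3, -12,   0]
  [  3,  -8,   2]

A is 2×2 and B is 2×3, so AB is 2×3. Each entry is (row of A)·(column of B):
AB[1,1] = (3)(1) + (-3)(0) = 3
AB[1,2] = (3)(-2) + (-3)(2) = -12
AB[1,3] = (3)(1) + (-3)(1) = 0
AB[2,1] = (3)(1) + (-1)(0) = 3
AB[2,2] = (3)(-2) + (-1)(2) = -8
AB[2,3] = (3)(1) + (-1)(1) = 2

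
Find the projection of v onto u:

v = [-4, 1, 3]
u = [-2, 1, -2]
v·u = (-4)(-2) + (1)(1) + (3)(-2) = 3
u·u = (-2)² + (1)² + (-2)² = 9
proj_u(v) = (v·u / u·u) × u = (3/9) × u = (1/3) × u

proj_u(v) = [-2/3, 1/3, -2/3]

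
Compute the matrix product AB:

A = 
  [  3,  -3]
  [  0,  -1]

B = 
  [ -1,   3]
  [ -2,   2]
AB = 
  [  3,   3]
  [  2,  -2]

A is 2×2 and B is 2×2, so AB is 2×2. Each entry is (row of A)·(column of B):
AB[1,1] = (3)(-1) + (-3)(-2) = 3
AB[1,2] = (3)(3) + (-3)(2) = 3
AB[2,1] = (0)(-1) + (-1)(-2) = 2
AB[2,2] = (0)(3) + (-1)(2) = -2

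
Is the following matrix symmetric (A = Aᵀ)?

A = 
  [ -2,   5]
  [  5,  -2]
Yes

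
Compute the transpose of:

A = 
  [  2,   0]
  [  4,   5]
Aᵀ = 
  [  2,   4]
  [  0,   5]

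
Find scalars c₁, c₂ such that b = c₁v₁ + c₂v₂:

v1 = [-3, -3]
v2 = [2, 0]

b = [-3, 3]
c1 = -1, c2 = -3

b = -1·v1 + -3·v2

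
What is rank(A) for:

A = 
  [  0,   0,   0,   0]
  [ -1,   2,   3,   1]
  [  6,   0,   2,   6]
rank(A) = 2

Row reduce:
Swap R1 ↔ R2
R3 → R3 + (6)·R1
Swap R2 ↔ R3
REF = 
  [ -1,   2,   3,   1]
  [  0,  12,  20,  12]
  [  0,   0,   0,   0]
Pivot columns: 1, 2 → 2 pivots.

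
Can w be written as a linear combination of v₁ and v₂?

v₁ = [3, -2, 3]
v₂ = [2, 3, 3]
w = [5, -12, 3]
Yes

Form the augmented matrix and row-reduce:
[v₁|v₂|w] = 
  [  3,   2,   5]
  [ -2,   3, -12]
  [  3,   3,   3]
R2 → R2 + (2/3)·R1
R3 → R3 - (1)·R1
R3 → R3 - (3/13)·R2
REF = 
  [    3,     2,     5]
  [    0,  13/3, -26/3]
  [    0,     0,     0]

No row of the form [0 0 | nonzero], so the system is consistent. Back-substitution gives c₁ = 3, c₂ = -2: w = (3)·v₁ + (-2)·v₂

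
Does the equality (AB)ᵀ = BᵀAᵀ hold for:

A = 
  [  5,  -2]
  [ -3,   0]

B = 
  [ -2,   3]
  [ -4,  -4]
Yes

(AB)ᵀ = 
  [ -2,   6]
  [ 23,  -9]

BᵀAᵀ = 
  [ -2,   6]
  [ 23,  -9]

Both sides are equal — this is the standard identity (AB)ᵀ = BᵀAᵀ, which holds for all A, B.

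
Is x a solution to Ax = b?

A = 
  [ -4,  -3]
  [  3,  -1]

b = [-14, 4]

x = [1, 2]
No

Ax = [-10, 1] ≠ b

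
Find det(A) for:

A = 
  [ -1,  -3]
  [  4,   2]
10

For a 2×2 matrix, det = ad - bc = (-1)(2) - (-3)(4) = 10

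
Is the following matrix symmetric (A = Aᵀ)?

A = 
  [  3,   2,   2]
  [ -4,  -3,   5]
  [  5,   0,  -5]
No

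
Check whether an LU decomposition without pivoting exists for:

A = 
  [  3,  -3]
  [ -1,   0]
Yes.
A[1,1] = 3 ≠ 0, so Gaussian elimination proceeds without a row swap: multiplier ℓ₂₁ = (-1)/(3) = -1/3, and U[2,2] = 0 - (-1/3)(-3) = -1.
L = 
  [   1,    0]
  [-1/3,    1]
U = 
  [  3,  -3]
  [  0,  -1]
Check row 2 of LU: [(-1/3)(3), (-1/3)(-3) + (-1)] = [-1, 0] = row 2 of A ✓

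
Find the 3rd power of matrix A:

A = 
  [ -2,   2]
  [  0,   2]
A² = A·A:
A²[1,1] = (-2)(-2) + (2)(0) = 4
A²[1,2] = (-2)(2) + (2)(2) = 0
A²[2,1] = (0)(-2) + (2)(0) = 0
A²[2,2] = (0)(2) + (2)(2) = 4
A² = 
  [  4,   0]
  [  0,   4]

A^3 = A^2·A:
A^3[1,1] = (4)(-2) + (0)(0) = -8
A^3[1,2] = (4)(2) + (0)(2) = 8
A^3[2,1] = (0)(-2) + (4)(0) = 0
A^3[2,2] = (0)(2) + (4)(2) = 8
A^3 = 
  [ -8,   8]
  [  0,   8]

Therefore
A^3 = 
  [ -8,   8]
  [  0,   8]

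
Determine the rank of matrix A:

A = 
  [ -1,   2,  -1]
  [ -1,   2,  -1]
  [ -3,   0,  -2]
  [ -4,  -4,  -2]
Row reduce:
R2 → R2 - (1)·R1
R3 → R3 - (3)·R1
R4 → R4 - (4)·R1
Swap R2 ↔ R3
R4 → R4 - (2)·R2
REF = 
  [ -1,   2,  -1]
  [  0,  -6,   1]
  [  0,   0,   0]
  [  0,   0,   0]
Pivot columns: 1, 2 → 2 pivots.

rank(A) = 2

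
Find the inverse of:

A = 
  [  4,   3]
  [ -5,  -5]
det(A) = (4)(-5) - (3)(-5) = -5
For a 2×2 matrix, A⁻¹ = (1/det(A)) · [[d, -b], [-c, a]]
    = (-1/5) · [[-5, -3], [5, 4]]

A⁻¹ = 
  [   1,  3/5]
  [  -1, -4/5]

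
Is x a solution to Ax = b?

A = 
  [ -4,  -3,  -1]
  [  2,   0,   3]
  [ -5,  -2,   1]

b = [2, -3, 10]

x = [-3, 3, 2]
No

Ax = [1, 0, 11] ≠ b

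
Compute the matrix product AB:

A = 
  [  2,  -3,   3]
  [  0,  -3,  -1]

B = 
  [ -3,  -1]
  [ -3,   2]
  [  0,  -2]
A is 2×3 and B is 3×2, so AB is 2×2. Each entry is (row of A)·(column of B):
AB[1,1] = (2)(-3) + (-3)(-3) + (3)(0) = 3
AB[1,2] = (2)(-1) + (-3)(2) + (3)(-2) = -14
AB[2,1] = (0)(-3) + (-3)(-3) + (-1)(0) = 9
AB[2,2] = (0)(-1) + (-3)(2) + (-1)(-2) = -4

AB = 
  [  3, -14]
  [  9,  -4]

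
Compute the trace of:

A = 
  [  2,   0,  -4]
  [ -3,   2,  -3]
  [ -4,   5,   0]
4

tr(A) = 2 + 2 + 0 = 4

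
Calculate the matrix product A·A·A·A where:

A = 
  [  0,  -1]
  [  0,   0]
A² = A·A:
A²[1,1] = (0)(0) + (-1)(0) = 0
A²[1,2] = (0)(-1) + (-1)(0) = 0
A²[2,1] = (0)(0) + (0)(0) = 0
A²[2,2] = (0)(-1) + (0)(0) = 0
A² = 
  [  0,   0]
  [  0,   0]

A^3 = A^2·A:
A^3[1,1] = (0)(0) + (0)(0) = 0
A^3[1,2] = (0)(-1) + (0)(0) = 0
A^3[2,1] = (0)(0) + (0)(0) = 0
A^3[2,2] = (0)(-1) + (0)(0) = 0
A^3 = 
  [  0,   0]
  [  0,   0]

A^4 = A^3·A:
A^4[1,1] = (0)(0) + (0)(0) = 0
A^4[1,2] = (0)(-1) + (0)(0) = 0
A^4[2,1] = (0)(0) + (0)(0) = 0
A^4[2,2] = (0)(-1) + (0)(0) = 0
A^4 = 
  [  0,   0]
  [  0,   0]

Therefore
A^4 = 
  [  0,   0]
  [  0,   0]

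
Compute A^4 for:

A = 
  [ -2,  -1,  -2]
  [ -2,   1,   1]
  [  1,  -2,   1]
A^4 = 
  [ 34,  20,  31]
  [ 33, -14,  -9]
  [-12,  25, -18]

A² = A·A:
A²[1,1] = (-2)(-2) + (-1)(-2) + (-2)(1) = 4
A²[1,2] = (-2)(-1) + (-1)(1) + (-2)(-2) = 5
A²[1,3] = (-2)(-2) + (-1)(1) + (-2)(1) = 1
A²[2,1] = (-2)(-2) + (1)(-2) + (1)(1) = 3
A²[2,2] = (-2)(-1) + (1)(1) + (1)(-2) = 1
A²[2,3] = (-2)(-2) + (1)(1) + (1)(1) = 6
A²[3,1] = (1)(-2) + (-2)(-2) + (1)(1) = 3
A²[3,2] = (1)(-1) + (-2)(1) + (1)(-2) = -5
A²[3,3] = (1)(-2) + (-2)(1) + (1)(1) = -3
A² = 
  [  4,   5,   1]
  [  3,   1,   6]
  [  3,  -5,  -3]

A^3 = A^2·A:
A^3[1,1] = (4)(-2) + (5)(-2) + (1)(1) = -17
A^3[1,2] = (4)(-1) + (5)(1) + (1)(-2) = -1
A^3[1,3] = (4)(-2) + (5)(1) + (1)(1) = -2
A^3[2,1] = (3)(-2) + (1)(-2) + (6)(1) = -2
A^3[2,2] = (3)(-1) + (1)(1) + (6)(-2) = -14
A^3[2,3] = (3)(-2) + (1)(1) + (6)(1) = 1
A^3[3,1] = (3)(-2) + (-5)(-2) + (-3)(1) = 1
A^3[3,2] = (3)(-1) + (-5)(1) + (-3)(-2) = -2
A^3[3,3] = (3)(-2) + (-5)(1) + (-3)(1) = -14
A^3 = 
  [-17,  -1,  -2]
  [ -2, -14,   1]
  [  1,  -2, -14]

A^4 = A^3·A:
A^4[1,1] = (-17)(-2) + (-1)(-2) + (-2)(1) = 34
A^4[1,2] = (-17)(-1) + (-1)(1) + (-2)(-2) = 20
A^4[1,3] = (-17)(-2) + (-1)(1) + (-2)(1) = 31
A^4[2,1] = (-2)(-2) + (-14)(-2) + (1)(1) = 33
A^4[2,2] = (-2)(-1) + (-14)(1) + (1)(-2) = -14
A^4[2,3] = (-2)(-2) + (-14)(1) + (1)(1) = -9
A^4[3,1] = (1)(-2) + (-2)(-2) + (-14)(1) = -12
A^4[3,2] = (1)(-1) + (-2)(1) + (-14)(-2) = 25
A^4[3,3] = (1)(-2) + (-2)(1) + (-14)(1) = -18
A^4 = 
  [ 34,  20,  31]
  [ 33, -14,  -9]
  [-12,  25, -18]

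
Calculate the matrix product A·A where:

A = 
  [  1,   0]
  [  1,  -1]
A² = A·A:
A²[1,1] = (1)(1) + (0)(1) = 1
A²[1,2] = (1)(0) + (0)(-1) = 0
A²[2,1] = (1)(1) + (-1)(1) = 0
A²[2,2] = (1)(0) + (-1)(-1) = 1
A² = 
  [  1,   0]
  [  0,   1]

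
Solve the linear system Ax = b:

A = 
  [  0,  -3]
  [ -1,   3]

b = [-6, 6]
x = [0, 2]

Row reduce the augmented matrix [A|b]:
Swap R1 ↔ R2
REF = 
  [ -1,   3,   6]
  [  0,  -3,  -6]

Back-substitution:
x₂ = (-6) / (-3) = 2
x₁ = (6 - (3)(2)) / (-1) = 0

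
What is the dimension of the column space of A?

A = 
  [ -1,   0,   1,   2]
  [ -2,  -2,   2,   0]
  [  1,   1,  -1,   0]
dim(Col(A)) = 2

Row reduce:
R2 → R2 - (2)·R1
R3 → R3 + (1)·R1
R3 → R3 + (1/2)·R2
REF = 
  [ -1,   0,   1,   2]
  [  0,  -2,   0,  -4]
  [  0,   0,   0,   0]
Pivot columns: 1, 2 → 2 pivots.
dim(Col(A)) = number of pivot columns = 2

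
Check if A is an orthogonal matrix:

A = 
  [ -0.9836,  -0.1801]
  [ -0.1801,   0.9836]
Yes

AᵀA = 
  [  0.9999,   0]
  [  0,   0.9999]
≈ I (equal to I up to the 4-dp rounding of the entries)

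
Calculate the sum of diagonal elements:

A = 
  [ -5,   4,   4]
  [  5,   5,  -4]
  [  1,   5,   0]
0

tr(A) = -5 + 5 + 0 = 0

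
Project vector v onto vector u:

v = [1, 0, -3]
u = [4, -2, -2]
proj_u(v) = [5/3, -5/6, -5/6]

v·u = (1)(4) + (0)(-2) + (-3)(-2) = 10
u·u = (4)² + (-2)² + (-2)² = 24
proj_u(v) = (v·u / u·u) × u = (10/24) × u = (5/12) × u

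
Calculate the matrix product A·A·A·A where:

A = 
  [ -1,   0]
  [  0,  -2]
A^4 = 
  [  1,   0]
  [  0,  16]

A² = A·A:
A²[1,1] = (-1)(-1) + (0)(0) = 1
A²[1,2] = (-1)(0) + (0)(-2) = 0
A²[2,1] = (0)(-1) + (-2)(0) = 0
A²[2,2] = (0)(0) + (-2)(-2) = 4
A² = 
  [  1,   0]
  [  0,   4]

A^3 = A^2·A:
A^3[1,1] = (1)(-1) + (0)(0) = -1
A^3[1,2] = (1)(0) + (0)(-2) = 0
A^3[2,1] = (0)(-1) + (4)(0) = 0
A^3[2,2] = (0)(0) + (4)(-2) = -8
A^3 = 
  [ -1,   0]
  [  0,  -8]

A^4 = A^3·A:
A^4[1,1] = (-1)(-1) + (0)(0) = 1
A^4[1,2] = (-1)(0) + (0)(-2) = 0
A^4[2,1] = (0)(-1) + (-8)(0) = 0
A^4[2,2] = (0)(0) + (-8)(-2) = 16
A^4 = 
  [  1,   0]
  [  0,  16]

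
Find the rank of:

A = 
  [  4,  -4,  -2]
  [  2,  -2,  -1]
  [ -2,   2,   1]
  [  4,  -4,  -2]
Row reduce:
R2 → R2 - (1/2)·R1
R3 → R3 + (1/2)·R1
R4 → R4 - (1)·R1
REF = 
  [  4,  -4,  -2]
  [  0,   0,   0]
  [  0,   0,   0]
  [  0,   0,   0]
Pivot columns: 1 → 1 pivot.

rank(A) = 1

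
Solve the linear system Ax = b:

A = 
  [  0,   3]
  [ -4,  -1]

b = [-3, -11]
Row reduce the augmented matrix [A|b]:
Swap R1 ↔ R2
REF = 
  [ -4,  -1, -11]
  [  0,   3,  -3]

Back-substitution:
x₂ = (-3) / 3 = -1
x₁ = (-11 - (-1)(-1)) / (-4) = 3

x = [3, -1]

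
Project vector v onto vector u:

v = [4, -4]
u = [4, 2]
v·u = (4)(4) + (-4)(2) = 8
u·u = (4)² + (2)² = 20
proj_u(v) = (v·u / u·u) × u = (8/20) × u = (2/5) × u

proj_u(v) = [8/5, 4/5]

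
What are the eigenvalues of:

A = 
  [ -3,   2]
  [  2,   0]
tr(A) = -3, det(A) = -4
Characteristic polynomial: λ² - tr(A)λ + det(A) = λ² + 3λ - 4
λ² + 3λ - 4 = (λ + 4)(λ - 1)

λ = 1, -4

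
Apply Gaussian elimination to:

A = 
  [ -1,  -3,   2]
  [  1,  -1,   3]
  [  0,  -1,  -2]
Row operations:
R2 → R2 + (1)·R1
R3 → R3 - (1/4)·R2

Resulting echelon form:
REF = 
  [   -1,    -3,     2]
  [    0,    -4,     5]
  [    0,     0, -13/4]

Rank = 3 (number of non-zero pivot rows).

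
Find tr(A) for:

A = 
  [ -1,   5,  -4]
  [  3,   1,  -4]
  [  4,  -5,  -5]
-5

tr(A) = -1 + 1 + -5 = -5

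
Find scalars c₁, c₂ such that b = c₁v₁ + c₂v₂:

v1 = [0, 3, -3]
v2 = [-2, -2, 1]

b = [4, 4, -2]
c1 = 0, c2 = -2

b = 0·v1 + -2·v2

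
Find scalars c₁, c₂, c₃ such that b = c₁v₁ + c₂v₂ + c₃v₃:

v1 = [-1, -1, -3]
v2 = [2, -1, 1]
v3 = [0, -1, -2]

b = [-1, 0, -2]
c1 = -1, c2 = -1, c3 = 2

b = -1·v1 + -1·v2 + 2·v3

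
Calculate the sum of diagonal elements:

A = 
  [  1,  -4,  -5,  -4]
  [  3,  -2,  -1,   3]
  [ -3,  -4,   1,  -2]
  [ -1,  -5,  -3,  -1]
-1

tr(A) = 1 + -2 + 1 + -1 = -1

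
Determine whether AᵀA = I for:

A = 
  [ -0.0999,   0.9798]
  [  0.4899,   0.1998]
No

AᵀA = 
  [  0.2500,   0]
  [  0,   0.9999]
≠ I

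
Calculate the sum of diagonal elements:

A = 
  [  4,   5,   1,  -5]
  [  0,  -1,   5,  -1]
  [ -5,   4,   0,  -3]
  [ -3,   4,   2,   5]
8

tr(A) = 4 + -1 + 0 + 5 = 8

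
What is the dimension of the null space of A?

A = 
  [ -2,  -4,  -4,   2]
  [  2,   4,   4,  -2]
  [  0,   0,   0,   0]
nullity(A) = 3

Row reduce:
R2 → R2 + (1)·R1
REF = 
  [ -2,  -4,  -4,   2]
  [  0,   0,   0,   0]
  [  0,   0,   0,   0]
Pivot columns: 1 → 1 pivot.
rank(A) = 1, so nullity(A) = 4 - 1 = 3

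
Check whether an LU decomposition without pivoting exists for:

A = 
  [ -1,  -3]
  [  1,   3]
Yes.
A[1,1] = -1 ≠ 0, so Gaussian elimination proceeds without a row swap: multiplier ℓ₂₁ = (1)/(-1) = -1, and U[2,2] = 3 - (-1)(-3) = 0.
L = 
  [  1,   0]
  [ -1,   1]
U = 
  [ -1,  -3]
  [  0,   0]
Check row 2 of LU: [(-1)(-1), (-1)(-3) + 0] = [1, 3] = row 2 of A ✓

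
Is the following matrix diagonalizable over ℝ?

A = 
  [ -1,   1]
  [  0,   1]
Yes

tr(A) = 0, det(A) = -1
Characteristic polynomial: λ² - tr(A)λ + det(A) = λ² - 1
λ² - 1 = (λ + 1)(λ - 1)
Eigenvalues: 1, -1
λ=-1: alg. mult. = 1, geom. mult. = 2 - rank(A - (-1)I) = 2 - 1 = 1
λ=1: alg. mult. = 1, geom. mult. = 2 - rank(A - (1)I) = 2 - 1 = 1
Sum of geometric multiplicities equals n, so A has n independent eigenvectors.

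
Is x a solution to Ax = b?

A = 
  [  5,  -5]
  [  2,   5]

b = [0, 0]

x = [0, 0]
Yes

Ax = [0, 0] = b ✓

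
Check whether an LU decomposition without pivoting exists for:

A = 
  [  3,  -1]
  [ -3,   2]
Yes.
A[1,1] = 3 ≠ 0, so Gaussian elimination proceeds without a row swap: multiplier ℓ₂₁ = (-3)/(3) = -1, and U[2,2] = 2 - (-1)(-1) = 1.
L = 
  [  1,   0]
  [ -1,   1]
U = 
  [  3,  -1]
  [  0,   1]
Check row 2 of LU: [(-1)(3), (-1)(-1) + 1] = [-3, 2] = row 2 of A ✓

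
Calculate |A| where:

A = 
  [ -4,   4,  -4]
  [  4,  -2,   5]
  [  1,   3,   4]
Cofactor expansion along row 1:
det(A) = (-4)·((-2)(4) - (5)(3)) - (4)·((4)(4) - (5)(1)) + (-4)·((4)(3) - (-2)(1))
  = (-4)(-23) - (4)(11) + (-4)(14)
  = -8

det(A) = -8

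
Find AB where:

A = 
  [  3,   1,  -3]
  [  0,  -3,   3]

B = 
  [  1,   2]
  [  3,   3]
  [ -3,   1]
A is 2×3 and B is 3×2, so AB is 2×2. Each entry is (row of A)·(column of B):
AB[1,1] = (3)(1) + (1)(3) + (-3)(-3) = 15
AB[1,2] = (3)(2) + (1)(3) + (-3)(1) = 6
AB[2,1] = (0)(1) + (-3)(3) + (3)(-3) = -18
AB[2,2] = (0)(2) + (-3)(3) + (3)(1) = -6

AB = 
  [ 15,   6]
  [-18,  -6]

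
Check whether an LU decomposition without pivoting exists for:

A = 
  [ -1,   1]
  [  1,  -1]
Yes.
A[1,1] = -1 ≠ 0, so Gaussian elimination proceeds without a row swap: multiplier ℓ₂₁ = (1)/(-1) = -1, and U[2,2] = -1 - (-1)(1) = 0.
L = 
  [  1,   0]
  [ -1,   1]
U = 
  [ -1,   1]
  [  0,   0]
Check row 2 of LU: [(-1)(-1), (-1)(1) + 0] = [1, -1] = row 2 of A ✓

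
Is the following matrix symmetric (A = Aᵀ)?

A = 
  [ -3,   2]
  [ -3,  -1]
No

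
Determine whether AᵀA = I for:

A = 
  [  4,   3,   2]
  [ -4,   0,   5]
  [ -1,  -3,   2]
No

AᵀA = 
  [ 33,  15, -14]
  [ 15,  18,   0]
  [-14,   0,  33]
≠ I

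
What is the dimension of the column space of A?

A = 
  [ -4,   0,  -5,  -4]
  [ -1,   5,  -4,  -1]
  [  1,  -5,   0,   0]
Row reduce:
R2 → R2 - (1/4)·R1
R3 → R3 + (1/4)·R1
R3 → R3 + (1)·R2
REF = 
  [   -4,     0,    -5,    -4]
  [    0,     5, -11/4,     0]
  [    0,     0,    -4,    -1]
Pivot columns: 1, 2, 3 → 3 pivots.
dim(Col(A)) = number of pivot columns = 3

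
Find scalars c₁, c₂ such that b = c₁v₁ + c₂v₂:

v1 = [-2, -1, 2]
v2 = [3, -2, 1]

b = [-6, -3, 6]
c1 = 3, c2 = 0

b = 3·v1 + 0·v2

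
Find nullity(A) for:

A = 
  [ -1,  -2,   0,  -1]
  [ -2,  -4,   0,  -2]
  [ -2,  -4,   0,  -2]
nullity(A) = 3

Row reduce:
R2 → R2 - (2)·R1
R3 → R3 - (2)·R1
REF = 
  [ -1,  -2,   0,  -1]
  [  0,   0,   0,   0]
  [  0,   0,   0,   0]
Pivot columns: 1 → 1 pivot.
rank(A) = 1, so nullity(A) = 4 - 1 = 3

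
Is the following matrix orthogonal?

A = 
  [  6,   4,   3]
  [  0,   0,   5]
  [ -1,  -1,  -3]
No

AᵀA = 
  [ 37,  25,  21]
  [ 25,  17,  15]
  [ 21,  15,  43]
≠ I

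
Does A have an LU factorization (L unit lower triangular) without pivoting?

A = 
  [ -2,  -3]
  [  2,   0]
Yes.
A[1,1] = -2 ≠ 0, so Gaussian elimination proceeds without a row swap: multiplier ℓ₂₁ = (2)/(-2) = -1, and U[2,2] = 0 - (-1)(-3) = -3.
L = 
  [  1,   0]
  [ -1,   1]
U = 
  [ -2,  -3]
  [  0,  -3]
Check row 2 of LU: [(-1)(-2), (-1)(-3) + (-3)] = [2, 0] = row 2 of A ✓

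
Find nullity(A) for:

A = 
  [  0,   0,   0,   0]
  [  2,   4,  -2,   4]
nullity(A) = 3

Row reduce:
Swap R1 ↔ R2
REF = 
  [  2,   4,  -2,   4]
  [  0,   0,   0,   0]
Pivot columns: 1 → 1 pivot.
rank(A) = 1, so nullity(A) = 4 - 1 = 3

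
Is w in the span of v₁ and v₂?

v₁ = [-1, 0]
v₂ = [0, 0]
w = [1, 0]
Yes

Form the augmented matrix and row-reduce:
[v₁|v₂|w] = 
  [ -1,   0,   1]
  [  0,   0,   0]
(already in echelon form — no row operations needed)

No row of the form [0 0 | nonzero], so the system is consistent. Back-substitution gives c₁ = -1, c₂ = 0: w = (-1)·v₁ + (0)·v₂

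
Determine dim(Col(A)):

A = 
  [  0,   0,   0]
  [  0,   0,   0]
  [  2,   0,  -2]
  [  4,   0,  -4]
dim(Col(A)) = 1

Row reduce:
Swap R1 ↔ R3
R4 → R4 - (2)·R1
REF = 
  [  2,   0,  -2]
  [  0,   0,   0]
  [  0,   0,   0]
  [  0,   0,   0]
Pivot columns: 1 → 1 pivot.
dim(Col(A)) = number of pivot columns = 1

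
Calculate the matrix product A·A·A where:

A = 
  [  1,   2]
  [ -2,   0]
A² = A·A:
A²[1,1] = (1)(1) + (2)(-2) = -3
A²[1,2] = (1)(2) + (2)(0) = 2
A²[2,1] = (-2)(1) + (0)(-2) = -2
A²[2,2] = (-2)(2) + (0)(0) = -4
A² = 
  [ -3,   2]
  [ -2,  -4]

A^3 = A^2·A:
A^3[1,1] = (-3)(1) + (2)(-2) = -7
A^3[1,2] = (-3)(2) + (2)(0) = -6
A^3[2,1] = (-2)(1) + (-4)(-2) = 6
A^3[2,2] = (-2)(2) + (-4)(0) = -4
A^3 = 
  [ -7,  -6]
  [  6,  -4]

Therefore
A^3 = 
  [ -7,  -6]
  [  6,  -4]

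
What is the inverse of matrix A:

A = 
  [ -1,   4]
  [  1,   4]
det(A) = (-1)(4) - (4)(1) = -8
For a 2×2 matrix, A⁻¹ = (1/det(A)) · [[d, -b], [-c, a]]
    = (-1/8) · [[4, -4], [-1, -1]]

A⁻¹ = 
  [-1/2,  1/2]
  [ 1/8,  1/8]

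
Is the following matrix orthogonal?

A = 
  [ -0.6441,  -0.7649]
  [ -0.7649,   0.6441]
Yes

AᵀA = 
  [  0.9999,   0]
  [  0,   0.9999]
≈ I (equal to I up to the 4-dp rounding of the entries)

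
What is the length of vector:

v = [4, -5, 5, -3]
8.66

||v||₂ = √((4)² + (-5)² + (5)² + (-3)²) = √75 = 8.66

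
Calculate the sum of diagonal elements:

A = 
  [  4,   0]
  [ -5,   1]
5

tr(A) = 4 + 1 = 5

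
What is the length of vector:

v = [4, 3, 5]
7.071

||v||₂ = √((4)² + (3)² + (5)²) = √50 = 7.071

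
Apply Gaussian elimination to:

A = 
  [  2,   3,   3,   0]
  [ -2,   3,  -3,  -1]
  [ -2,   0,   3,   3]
Row operations:
R2 → R2 + (1)·R1
R3 → R3 + (1)·R1
R3 → R3 - (1/2)·R2

Resulting echelon form:
REF = 
  [  2,   3,   3,   0]
  [  0,   6,   0,  -1]
  [  0,   0,   6, 7/2]

Rank = 3 (number of non-zero pivot rows).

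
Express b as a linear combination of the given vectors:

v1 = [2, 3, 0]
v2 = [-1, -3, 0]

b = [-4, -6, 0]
c1 = -2, c2 = 0

b = -2·v1 + 0·v2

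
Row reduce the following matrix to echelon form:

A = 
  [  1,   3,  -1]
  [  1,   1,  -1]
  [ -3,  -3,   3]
Row operations:
R2 → R2 - (1)·R1
R3 → R3 + (3)·R1
R3 → R3 + (3)·R2

Resulting echelon form:
REF = 
  [  1,   3,  -1]
  [  0,  -2,   0]
  [  0,   0,   0]

Rank = 2 (number of non-zero pivot rows).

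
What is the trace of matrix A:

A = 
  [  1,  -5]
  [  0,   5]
6

tr(A) = 1 + 5 = 6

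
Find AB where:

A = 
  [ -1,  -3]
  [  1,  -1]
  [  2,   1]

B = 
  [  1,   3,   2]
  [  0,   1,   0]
AB = 
  [ -1,  -6,  -2]
  [  1,   2,   2]
  [  2,   7,   4]

A is 3×2 and B is 2×3, so AB is 3×3. Each entry is (row of A)·(column of B):
AB[1,1] = (-1)(1) + (-3)(0) = -1
AB[1,2] = (-1)(3) + (-3)(1) = -6
AB[1,3] = (-1)(2) + (-3)(0) = -2
AB[2,1] = (1)(1) + (-1)(0) = 1
AB[2,2] = (1)(3) + (-1)(1) = 2
AB[2,3] = (1)(2) + (-1)(0) = 2
AB[3,1] = (2)(1) + (1)(0) = 2
AB[3,2] = (2)(3) + (1)(1) = 7
AB[3,3] = (2)(2) + (1)(0) = 4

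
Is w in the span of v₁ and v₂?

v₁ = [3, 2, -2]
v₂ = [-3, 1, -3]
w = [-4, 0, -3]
No

Form the augmented matrix and row-reduce:
[v₁|v₂|w] = 
  [  3,  -3,  -4]
  [  2,   1,   0]
  [ -2,  -3,  -3]
R2 → R2 - (2/3)·R1
R3 → R3 + (2/3)·R1
R3 → R3 + (5/3)·R2
REF = 
  [    3,    -3,    -4]
  [    0,     3,   8/3]
  [    0,     0, -11/9]

Row 3 reads [0 0 | -11/9], i.e. 0 = -11/9, so the system is inconsistent and w ∉ span{v₁, v₂}.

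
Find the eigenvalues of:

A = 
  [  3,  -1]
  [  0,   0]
λ = 3, 0

tr(A) = 3, det(A) = 0
Characteristic polynomial: λ² - tr(A)λ + det(A) = λ² - 3λ
λ² - 3λ = λ(λ - 3)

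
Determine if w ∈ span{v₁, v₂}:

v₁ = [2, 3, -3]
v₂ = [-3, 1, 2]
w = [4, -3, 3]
No

Form the augmented matrix and row-reduce:
[v₁|v₂|w] = 
  [  2,  -3,   4]
  [  3,   1,  -3]
  [ -3,   2,   3]
R2 → R2 - (3/2)·R1
R3 → R3 + (3/2)·R1
R3 → R3 + (5/11)·R2
REF = 
  [    2,    -3,     4]
  [    0,  11/2,    -9]
  [    0,     0, 54/11]

Row 3 reads [0 0 | 54/11], i.e. 0 = 54/11, so the system is inconsistent and w ∉ span{v₁, v₂}.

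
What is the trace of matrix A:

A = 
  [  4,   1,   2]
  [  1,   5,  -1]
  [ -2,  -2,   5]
14

tr(A) = 4 + 5 + 5 = 14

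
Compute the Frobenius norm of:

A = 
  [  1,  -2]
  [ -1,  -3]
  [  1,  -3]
||A||_F = 5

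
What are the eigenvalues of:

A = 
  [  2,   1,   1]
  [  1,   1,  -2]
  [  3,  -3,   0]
λ = 3, 2√2, -2√2  (≈ 3, 2.828, -2.828)

Characteristic polynomial: det(λI - A) = λ³ - 3λ² - 8λ + 24
Testing integer divisors of the constant term: p(3) = 0, so (λ - 3) is a factor:
p(λ) = (λ - 3)(λ² - 8)
λ² - 8 = 0  ⇒  λ = (0 ± √((0)² - 4·(-8)))/2 = (0 ± √(32))/2
  = 2√2,  -2√2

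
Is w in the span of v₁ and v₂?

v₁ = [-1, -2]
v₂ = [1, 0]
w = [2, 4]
Yes

Form the augmented matrix and row-reduce:
[v₁|v₂|w] = 
  [ -1,   1,   2]
  [ -2,   0,   4]
R2 → R2 - (2)·R1
REF = 
  [ -1,   1,   2]
  [  0,  -2,   0]

No row of the form [0 0 | nonzero], so the system is consistent. Back-substitution gives c₁ = -2, c₂ = 0: w = (-2)·v₁ + (0)·v₂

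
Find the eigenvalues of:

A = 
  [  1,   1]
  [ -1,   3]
tr(A) = 4, det(A) = 4
Characteristic polynomial: λ² - tr(A)λ + det(A) = λ² - 4λ + 4
λ² - 4λ + 4 = (λ - 2)²

λ = 2, 2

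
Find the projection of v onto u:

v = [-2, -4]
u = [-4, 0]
v·u = (-2)(-4) + (-4)(0) = 8
u·u = (-4)² + (0)² = 16
proj_u(v) = (v·u / u·u) × u = (8/16) × u = (1/2) × u

proj_u(v) = [-2, 0]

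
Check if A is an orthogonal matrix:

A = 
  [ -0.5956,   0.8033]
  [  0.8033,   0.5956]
Yes

AᵀA = 
  [  1,   0]
  [  0,   1]
≈ I (equal to I up to the 4-dp rounding of the entries)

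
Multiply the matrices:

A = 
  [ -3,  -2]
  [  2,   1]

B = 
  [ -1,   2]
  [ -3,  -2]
A is 2×2 and B is 2×2, so AB is 2×2. Each entry is (row of A)·(column of B):
AB[1,1] = (-3)(-1) + (-2)(-3) = 9
AB[1,2] = (-3)(2) + (-2)(-2) = -2
AB[2,1] = (2)(-1) + (1)(-3) = -5
AB[2,2] = (2)(2) + (1)(-2) = 2

AB = 
  [  9,  -2]
  [ -5,   2]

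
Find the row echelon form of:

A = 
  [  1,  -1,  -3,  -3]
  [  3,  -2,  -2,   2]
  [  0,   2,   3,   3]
Row operations:
R2 → R2 - (3)·R1
R3 → R3 - (2)·R2

Resulting echelon form:
REF = 
  [  1,  -1,  -3,  -3]
  [  0,   1,   7,  11]
  [  0,   0, -11, -19]

Rank = 3 (number of non-zero pivot rows).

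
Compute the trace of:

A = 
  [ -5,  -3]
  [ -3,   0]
-5

tr(A) = -5 + 0 = -5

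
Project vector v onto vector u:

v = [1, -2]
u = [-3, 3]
v·u = (1)(-3) + (-2)(3) = -9
u·u = (-3)² + (3)² = 18
proj_u(v) = (v·u / u·u) × u = (-9/18) × u = (-1/2) × u

proj_u(v) = [3/2, -3/2]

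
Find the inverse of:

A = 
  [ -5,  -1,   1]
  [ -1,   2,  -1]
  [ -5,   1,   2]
det(A) = (-5)·((2)(2) - (-1)(1)) - (-1)·((-1)(2) - (-1)(-5)) + (1)·((-1)(1) - (2)(-5))
  = (-5)(5) - (-1)(-7) + (1)(9)
  = -23
det(A) = -23 ≠ 0, so A is invertible.

Cofactors Cᵢⱼ = (-1)ⁱ⁺ʲ·Mᵢⱼ:
C = 
  [  5,   7,   9]
  [  3,  -5,  10]
  [ -1,  -6, -11]

adj(A) = Cᵀ:
adj(A) = 
  [  5,   3,  -1]
  [  7,  -5,  -6]
  [  9,  10, -11]

A⁻¹ = (-1/23) · adj(A):
A⁻¹ = 
  [ -5/23,  -3/23,   1/23]
  [ -7/23,   5/23,   6/23]
  [ -9/23, -10/23,  11/23]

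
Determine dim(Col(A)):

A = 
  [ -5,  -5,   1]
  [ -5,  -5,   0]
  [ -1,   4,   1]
Row reduce:
R2 → R2 - (1)·R1
R3 → R3 - (1/5)·R1
Swap R2 ↔ R3
REF = 
  [ -5,  -5,   1]
  [  0,   5, 4/5]
  [  0,   0,  -1]
Pivot columns: 1, 2, 3 → 3 pivots.
dim(Col(A)) = number of pivot columns = 3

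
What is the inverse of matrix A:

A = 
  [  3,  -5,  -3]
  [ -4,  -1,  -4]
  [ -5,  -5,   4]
det(A) = (3)·((-1)(4) - (-4)(-5)) - (-5)·((-4)(4) - (-4)(-5)) + (-3)·((-4)(-5) - (-1)(-5))
  = (3)(-24) - (-5)(-36) + (-3)(15)
  = -297
det(A) = -297 ≠ 0, so A is invertible.

Cofactors Cᵢⱼ = (-1)ⁱ⁺ʲ·Mᵢⱼ:
C = 
  [-24,  36,  15]
  [ 35,  -3,  40]
  [ 17,  24, -23]

adj(A) = Cᵀ:
adj(A) = 
  [-24,  35,  17]
  [ 36,  -3,  24]
  [ 15,  40, -23]

A⁻¹ = (-1/297) · adj(A):
A⁻¹ = 
  [   8/99, -35/297, -17/297]
  [  -4/33,    1/99,   -8/99]
  [  -5/99, -40/297,  23/297]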